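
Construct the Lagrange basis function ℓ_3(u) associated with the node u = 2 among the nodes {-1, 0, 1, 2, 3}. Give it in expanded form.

ℓ_3(u) = -(1/6)u^4 + (1/2)u^3 + (1/6)u^2 - (1/2)u

ℓ_3(u) = (u + 1)u(u - 1)(u - 3) / [(3)·(2)·(1)·(-1)]
       = (u^4 - 3u^3 - u^2 + 3u) / (-6)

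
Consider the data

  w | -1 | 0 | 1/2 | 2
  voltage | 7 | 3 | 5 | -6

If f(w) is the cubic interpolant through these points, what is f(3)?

-55

L_0(3) = (3)·(5/2)·(1)/[(-1)·(-3/2)·(-3)] = -5/3
L_1(3) = (4)·(5/2)·(1)/[(1)·(-1/2)·(-2)] = 10
L_2(3) = (4)·(3)·(1)/[(3/2)·(1/2)·(-3/2)] = -32/3
L_3(3) = (4)·(3)·(5/2)/[(3)·(2)·(3/2)] = 10/3
Sum: 7·(-5/3) + 3·(10) + 5·(-32/3) + (-6)·(10/3) = -55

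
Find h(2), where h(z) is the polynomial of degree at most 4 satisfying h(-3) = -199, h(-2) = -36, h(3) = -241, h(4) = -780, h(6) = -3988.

-44

Evaluate each Lagrange basis at z = 2:
L_0(2) = (4)·(-1)·(-2)·(-4)/[(-1)·(-6)·(-7)·(-9)] = -16/189
L_1(2) = (5)·(-1)·(-2)·(-4)/[(1)·(-5)·(-6)·(-8)] = 1/6
L_2(2) = (5)·(4)·(-2)·(-4)/[(6)·(5)·(-1)·(-3)] = 16/9
L_3(2) = (5)·(4)·(-1)·(-4)/[(7)·(6)·(1)·(-2)] = -20/21
L_4(2) = (5)·(4)·(-1)·(-2)/[(9)·(8)·(3)·(2)] = 5/54
Sum: (-199)·(-16/189) + (-36)·(1/6) + (-241)·(16/9) + (-780)·(-20/21) + (-3988)·(5/54) = -44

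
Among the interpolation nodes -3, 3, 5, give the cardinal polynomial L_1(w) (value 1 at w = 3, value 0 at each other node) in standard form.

L_1(w) = -(1/12)w^2 + (1/6)w + 5/4

L_1(w) = (w + 3)(w - 5) / [(6)·(-2)]
       = (w^2 - 2w - 15) / (-12)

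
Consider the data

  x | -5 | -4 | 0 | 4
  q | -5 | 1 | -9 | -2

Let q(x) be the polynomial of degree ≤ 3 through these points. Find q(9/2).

L_0(9/2) = (17/2)·(9/2)·(1/2)/[(-1)·(-5)·(-9)] = -17/40
L_1(9/2) = (19/2)·(9/2)·(1/2)/[(1)·(-4)·(-8)] = 171/256
L_2(9/2) = (19/2)·(17/2)·(1/2)/[(5)·(4)·(-4)] = -323/640
L_3(9/2) = (19/2)·(17/2)·(9/2)/[(9)·(8)·(4)] = 323/256
Sum: (-5)·(-17/40) + 1·(171/256) + (-9)·(-323/640) + (-2)·(323/256) = 6159/1280

6159/1280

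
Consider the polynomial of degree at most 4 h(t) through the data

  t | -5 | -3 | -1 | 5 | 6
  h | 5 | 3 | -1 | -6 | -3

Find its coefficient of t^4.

17/36960

L_0(t) = (t + 3)(t + 1)(t - 5)(t - 6) / [880] = (1/880)t^4 - (7/880)t^3 - (1/80)t^2 + (87/880)t + 9/88
L_1(t) = (t + 5)(t + 1)(t - 5)(t - 6) / [-288] = -(1/288)t^4 + (5/288)t^3 + (31/288)t^2 - (125/288)t - 25/48
L_2(t) = (t + 5)(t + 3)(t - 5)(t - 6) / [336] = (1/336)t^4 - (1/112)t^3 - (43/336)t^2 + (25/112)t + 75/56
L_3(t) = (t + 5)(t + 3)(t + 1)(t - 6) / [-480] = -(1/480)t^4 - (1/160)t^3 + (31/480)t^2 + (41/160)t + 3/16
L_4(t) = (t + 5)(t + 3)(t + 1)(t - 5) / [693] = (1/693)t^4 + (4/693)t^3 - (2/63)t^2 - (100/693)t - 25/231
h(t) = 5·L_0 + 3·L_1 + (-1)·L_2 + (-6)·L_3 + (-3)·L_4
Only the coefficient of t^4 is needed; take it from each L_i and combine:
5·(1/880) + 3·(-1/288) + (-1)·(1/336) + (-6)·(-1/480) + (-3)·(1/693) = 17/36960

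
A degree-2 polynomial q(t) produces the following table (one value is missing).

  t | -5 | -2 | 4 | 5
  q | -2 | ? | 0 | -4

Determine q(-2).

94/15

The 3 known values determine q uniquely (degree ≤ 2).
L_0(-2) = (-6)·(-7)/[(-9)·(-10)] = 7/15
L_1(-2) = (3)·(-7)/[(9)·(-1)] = 7/3
L_2(-2) = (3)·(-6)/[(10)·(1)] = -9/5
Sum: (-2)·(7/15) + 0 + (-4)·(-9/5) = 94/15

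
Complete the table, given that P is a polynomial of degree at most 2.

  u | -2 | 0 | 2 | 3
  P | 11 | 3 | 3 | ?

6

The 3 known values determine P uniquely (degree ≤ 2).
L_0(3) = (3)·(1)/[(-2)·(-4)] = 3/8
L_1(3) = (5)·(1)/[(2)·(-2)] = -5/4
L_2(3) = (5)·(3)/[(4)·(2)] = 15/8
Sum: 11·(3/8) + 3·(-5/4) + 3·(15/8) = 6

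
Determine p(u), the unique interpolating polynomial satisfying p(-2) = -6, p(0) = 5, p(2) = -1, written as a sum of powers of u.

Build the Lagrange basis polynomials:
L_0(u) = u(u - 2) / [8] = (1/8)u^2 - (1/4)u
L_1(u) = (u + 2)(u - 2) / [-4] = -(1/4)u^2 + 1
L_2(u) = (u + 2)u / [8] = (1/8)u^2 + (1/4)u
p(u) = (-6)·L_0 + 5·L_1 + (-1)·L_2
  (-6)·L_0(u) = -(3/4)u^2 + (3/2)u
  5·L_1(u) = -(5/4)u^2 + 5
  (-1)·L_2(u) = -(1/8)u^2 - (1/4)u
Adding term by term: -(17/8)u^2 + (5/4)u + 5

p(u) = -(17/8)u^2 + (5/4)u + 5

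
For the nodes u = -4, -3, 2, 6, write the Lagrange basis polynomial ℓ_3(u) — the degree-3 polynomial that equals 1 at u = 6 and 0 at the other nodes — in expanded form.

ℓ_3(u) = (1/360)u^3 + (1/72)u^2 - (1/180)u - 1/15

ℓ_3(u) = (u + 4)(u + 3)(u - 2) / [(10)·(9)·(4)]
       = (u^3 + 5u^2 - 2u - 24) / (360)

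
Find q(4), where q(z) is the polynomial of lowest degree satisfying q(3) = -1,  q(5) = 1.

0

Evaluate each Lagrange basis at z = 4:
L_0(4) = (-1)/[(-2)] = 1/2
L_1(4) = (1)/[(2)] = 1/2
Sum: (-1)·(1/2) + 1·(1/2) = 0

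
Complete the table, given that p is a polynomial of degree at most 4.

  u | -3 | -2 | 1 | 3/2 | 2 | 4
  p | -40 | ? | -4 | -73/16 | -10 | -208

The 5 known values determine p uniquely (degree ≤ 4).
L_0(-2) = (-3)·(-7/2)·(-4)·(-6)/[(-4)·(-9/2)·(-5)·(-7)] = 2/5
L_1(-2) = (1)·(-7/2)·(-4)·(-6)/[(4)·(-1/2)·(-1)·(-3)] = 14
L_2(-2) = (1)·(-3)·(-4)·(-6)/[(9/2)·(1/2)·(-1/2)·(-5/2)] = -128/5
L_3(-2) = (1)·(-3)·(-7/2)·(-6)/[(5)·(1)·(1/2)·(-2)] = 63/5
L_4(-2) = (1)·(-3)·(-7/2)·(-4)/[(7)·(3)·(5/2)·(2)] = -2/5
Sum: (-40)·(2/5) + (-4)·(14) + (-73/16)·(-128/5) + (-10)·(63/5) + (-208)·(-2/5) = 2

2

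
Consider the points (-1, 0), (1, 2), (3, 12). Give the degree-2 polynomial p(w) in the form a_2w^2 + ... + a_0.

Newton's divided differences:
p[-1,1] = (2 - 0) / (1 - (-1)) = 1
p[1,3] = (12 - 2) / (3 - 1) = 5
p[-1,1,3] = (5 - 1) / (3 - (-1)) = 1
p(w) = 1·(w + 1) + 1·(w + 1)(w - 1)
Expanding: p(w) = w^2 + w

p(w) = w^2 + w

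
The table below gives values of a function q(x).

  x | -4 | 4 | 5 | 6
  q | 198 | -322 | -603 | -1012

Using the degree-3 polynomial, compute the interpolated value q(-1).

3

L_0(-1) = (-5)·(-6)·(-7)/[(-8)·(-9)·(-10)] = 7/24
L_1(-1) = (3)·(-6)·(-7)/[(8)·(-1)·(-2)] = 63/8
L_2(-1) = (3)·(-5)·(-7)/[(9)·(1)·(-1)] = -35/3
L_3(-1) = (3)·(-5)·(-6)/[(10)·(2)·(1)] = 9/2
Sum: 198·(7/24) + (-322)·(63/8) + (-603)·(-35/3) + (-1012)·(9/2) = 3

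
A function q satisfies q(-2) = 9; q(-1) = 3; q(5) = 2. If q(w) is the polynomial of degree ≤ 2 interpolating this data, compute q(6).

Evaluate each Lagrange basis at w = 6:
L_0(6) = (7)·(1)/[(-1)·(-7)] = 1
L_1(6) = (8)·(1)/[(1)·(-6)] = -4/3
L_2(6) = (8)·(7)/[(7)·(6)] = 4/3
Sum: 9·(1) + 3·(-4/3) + 2·(4/3) = 23/3

23/3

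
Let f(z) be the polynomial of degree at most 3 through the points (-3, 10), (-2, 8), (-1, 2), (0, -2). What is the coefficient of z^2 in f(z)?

Build the Lagrange basis polynomials:
L_0(z) = (z + 2)(z + 1)z / [-6] = -(1/6)z^3 - (1/2)z^2 - (1/3)z
L_1(z) = (z + 3)(z + 1)z / [2] = (1/2)z^3 + 2z^2 + (3/2)z
L_2(z) = (z + 3)(z + 2)z / [-2] = -(1/2)z^3 - (5/2)z^2 - 3z
L_3(z) = (z + 3)(z + 2)(z + 1) / [6] = (1/6)z^3 + z^2 + (11/6)z + 1
f(z) = 10·L_0 + 8·L_1 + 2·L_2 + (-2)·L_3
Only the coefficient of z^2 is needed; take it from each L_i and combine:
10·(-1/2) + 8·(2) + 2·(-5/2) + (-2)·(1) = 4

4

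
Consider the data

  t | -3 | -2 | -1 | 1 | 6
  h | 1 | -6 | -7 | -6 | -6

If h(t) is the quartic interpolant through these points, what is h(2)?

-164/21

Evaluate each Lagrange basis at t = 2:
L_0(2) = (4)·(3)·(1)·(-4)/[(-1)·(-2)·(-4)·(-9)] = -2/3
L_1(2) = (5)·(3)·(1)·(-4)/[(1)·(-1)·(-3)·(-8)] = 5/2
L_2(2) = (5)·(4)·(1)·(-4)/[(2)·(1)·(-2)·(-7)] = -20/7
L_3(2) = (5)·(4)·(3)·(-4)/[(4)·(3)·(2)·(-5)] = 2
L_4(2) = (5)·(4)·(3)·(1)/[(9)·(8)·(7)·(5)] = 1/42
Sum: 1·(-2/3) + (-6)·(5/2) + (-7)·(-20/7) + (-6)·(2) + (-6)·(1/42) = -164/21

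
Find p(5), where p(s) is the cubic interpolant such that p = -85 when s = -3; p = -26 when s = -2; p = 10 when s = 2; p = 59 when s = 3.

Evaluate each Lagrange basis at s = 5:
L_0(5) = (7)·(3)·(2)/[(-1)·(-5)·(-6)] = -7/5
L_1(5) = (8)·(3)·(2)/[(1)·(-4)·(-5)] = 12/5
L_2(5) = (8)·(7)·(2)/[(5)·(4)·(-1)] = -28/5
L_3(5) = (8)·(7)·(3)/[(6)·(5)·(1)] = 28/5
Sum: (-85)·(-7/5) + (-26)·(12/5) + 10·(-28/5) + 59·(28/5) = 331

331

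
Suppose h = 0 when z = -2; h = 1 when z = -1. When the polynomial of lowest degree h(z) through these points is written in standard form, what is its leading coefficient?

The leading coefficient equals the top divided difference h[-2,-1].
h[-2,-1] = (1 - 0) / (-1 - (-2)) = 1

1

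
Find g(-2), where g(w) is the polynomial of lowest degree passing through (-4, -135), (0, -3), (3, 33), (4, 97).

Using Newton's divided-difference form:
g[-4,0] = (-3 - (-135)) / (0 - (-4)) = 33
g[0,3] = (33 - (-3)) / (3 - 0) = 12
g[3,4] = (97 - 33) / (4 - 3) = 64
g[-4,0,3] = (12 - 33) / (3 - (-4)) = -3
g[0,3,4] = (64 - 12) / (4 - 0) = 13
g[-4,0,3,4] = (13 - (-3)) / (4 - (-4)) = 2
g(-2) = -135 + 33·(2) + (-3)·(2)·(-2) + 2·(2)·(-2)·(-5) = -17

-17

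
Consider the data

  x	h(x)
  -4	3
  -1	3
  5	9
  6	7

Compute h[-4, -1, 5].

h[-4,-1] = (3 - 3) / (-1 - (-4)) = 0
h[-1,5] = (9 - 3) / (5 - (-1)) = 1
h[-4,-1,5] = (1 - 0) / (5 - (-4)) = 1/9

1/9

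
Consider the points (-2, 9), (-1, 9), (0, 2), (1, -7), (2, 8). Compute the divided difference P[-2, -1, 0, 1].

P[-2,-1] = (9 - 9) / (-1 - (-2)) = 0
P[-1,0] = (2 - 9) / (0 - (-1)) = -7
P[0,1] = (-7 - 2) / (1 - 0) = -9
P[-2,-1,0] = (-7 - 0) / (0 - (-2)) = -7/2
P[-1,0,1] = (-9 - (-7)) / (1 - (-1)) = -1
P[-2,-1,0,1] = (-1 - (-7/2)) / (1 - (-2)) = 5/6

5/6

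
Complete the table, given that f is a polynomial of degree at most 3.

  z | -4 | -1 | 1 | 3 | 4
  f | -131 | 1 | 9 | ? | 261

121

The 4 known values determine f uniquely (degree ≤ 3).
Evaluate each Lagrange basis at z = 3:
L_0(3) = (4)·(2)·(-1)/[(-3)·(-5)·(-8)] = 1/15
L_1(3) = (7)·(2)·(-1)/[(3)·(-2)·(-5)] = -7/15
L_2(3) = (7)·(4)·(-1)/[(5)·(2)·(-3)] = 14/15
L_3(3) = (7)·(4)·(2)/[(8)·(5)·(3)] = 7/15
Sum: (-131)·(1/15) + 1·(-7/15) + 9·(14/15) + 261·(7/15) = 121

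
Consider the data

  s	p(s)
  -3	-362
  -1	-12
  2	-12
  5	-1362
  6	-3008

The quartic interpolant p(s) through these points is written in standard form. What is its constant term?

L_0(s) = (s + 1)(s - 2)(s - 5)(s - 6) / [720] = (1/720)s^4 - (1/60)s^3 + (13/240)s^2 - (1/90)s - 1/12
L_1(s) = (s + 3)(s - 2)(s - 5)(s - 6) / [-252] = -(1/252)s^4 + (5/126)s^3 - (13/252)s^2 - (8/21)s + 5/7
L_2(s) = (s + 3)(s + 1)(s - 5)(s - 6) / [180] = (1/180)s^4 - (7/180)s^3 - (11/180)s^2 + (29/60)s + 1/2
L_3(s) = (s + 3)(s + 1)(s - 2)(s - 6) / [-144] = -(1/144)s^4 + (1/36)s^3 + (17/144)s^2 - (1/6)s - 1/4
L_4(s) = (s + 3)(s + 1)(s - 2)(s - 5) / [252] = (1/252)s^4 - (1/84)s^3 - (5/84)s^2 + (19/252)s + 5/42
p(s) = (-362)·L_0 + (-12)·L_1 + (-12)·L_2 + (-1362)·L_3 + (-3008)·L_4
Only the constant term is needed; take it from each L_i and combine:
(-362)·(-1/12) + (-12)·(5/7) + (-12)·(1/2) + (-1362)·(-1/4) + (-3008)·(5/42) = -2

-2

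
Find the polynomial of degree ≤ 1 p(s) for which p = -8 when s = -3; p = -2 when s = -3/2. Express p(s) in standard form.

L_0(s) = (s + 3/2) / [-3/2] = -(2/3)s - 1
L_1(s) = (s + 3) / [3/2] = (2/3)s + 2
p(s) = (-8)·L_0 + (-2)·L_1
  (-8)·L_0(s) = (16/3)s + 8
  (-2)·L_1(s) = -(4/3)s - 4
Adding term by term: 4s + 4

p(s) = 4s + 4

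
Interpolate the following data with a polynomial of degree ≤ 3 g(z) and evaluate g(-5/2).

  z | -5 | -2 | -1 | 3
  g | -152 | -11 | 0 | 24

Using Newton's divided-difference form:
g[-5,-2] = (-11 - (-152)) / (-2 - (-5)) = 47
g[-2,-1] = (0 - (-11)) / (-1 - (-2)) = 11
g[-1,3] = (24 - 0) / (3 - (-1)) = 6
g[-5,-2,-1] = (11 - 47) / (-1 - (-5)) = -9
g[-2,-1,3] = (6 - 11) / (3 - (-2)) = -1
g[-5,-2,-1,3] = (-1 - (-9)) / (3 - (-5)) = 1
g(-5/2) = -152 + 47·(5/2) + (-9)·(5/2)·(-1/2) + 1·(5/2)·(-1/2)·(-3/2) = -171/8

-171/8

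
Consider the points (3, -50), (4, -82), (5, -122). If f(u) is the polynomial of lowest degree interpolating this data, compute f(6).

-170

L_0(6) = (2)·(1)/[(-1)·(-2)] = 1
L_1(6) = (3)·(1)/[(1)·(-1)] = -3
L_2(6) = (3)·(2)/[(2)·(1)] = 3
Sum: (-50)·(1) + (-82)·(-3) + (-122)·(3) = -170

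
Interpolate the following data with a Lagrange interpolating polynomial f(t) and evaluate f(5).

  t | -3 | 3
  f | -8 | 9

44/3

Evaluate each Lagrange basis at t = 5:
L_0(5) = (2)/[(-6)] = -1/3
L_1(5) = (8)/[(6)] = 4/3
Sum: (-8)·(-1/3) + 9·(4/3) = 44/3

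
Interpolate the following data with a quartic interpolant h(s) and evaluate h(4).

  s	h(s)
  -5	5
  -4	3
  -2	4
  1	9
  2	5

L_0(4) = (8)·(6)·(3)·(2)/[(-1)·(-3)·(-6)·(-7)] = 16/7
L_1(4) = (9)·(6)·(3)·(2)/[(1)·(-2)·(-5)·(-6)] = -27/5
L_2(4) = (9)·(8)·(3)·(2)/[(3)·(2)·(-3)·(-4)] = 6
L_3(4) = (9)·(8)·(6)·(2)/[(6)·(5)·(3)·(-1)] = -48/5
L_4(4) = (9)·(8)·(6)·(3)/[(7)·(6)·(4)·(1)] = 54/7
Sum: 5·(16/7) + 3·(-27/5) + 4·(6) + 9·(-48/5) + 5·(54/7) = -143/5

-143/5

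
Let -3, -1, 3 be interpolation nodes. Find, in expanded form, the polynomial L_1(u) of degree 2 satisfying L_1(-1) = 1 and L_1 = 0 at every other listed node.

L_1(u) = (u + 3)(u - 3) / [(2)·(-4)]
       = (u^2 - 9) / (-8)

L_1(u) = -(1/8)u^2 + 9/8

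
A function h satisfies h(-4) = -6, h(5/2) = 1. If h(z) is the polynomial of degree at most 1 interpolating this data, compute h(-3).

-64/13

Evaluate each Lagrange basis at z = -3:
L_0(-3) = (-11/2)/[(-13/2)] = 11/13
L_1(-3) = (1)/[(13/2)] = 2/13
Sum: (-6)·(11/13) + 1·(2/13) = -64/13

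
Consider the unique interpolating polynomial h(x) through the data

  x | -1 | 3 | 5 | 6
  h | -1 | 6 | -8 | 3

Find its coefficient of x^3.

179/168

The leading coefficient equals the top divided difference h[-1,3,5,6].
h[-1,3] = (6 - (-1)) / (3 - (-1)) = 7/4
h[3,5] = (-8 - 6) / (5 - 3) = -7
h[5,6] = (3 - (-8)) / (6 - 5) = 11
h[-1,3,5] = (-7 - 7/4) / (5 - (-1)) = -35/24
h[3,5,6] = (11 - (-7)) / (6 - 3) = 6
h[-1,3,5,6] = (6 - (-35/24)) / (6 - (-1)) = 179/168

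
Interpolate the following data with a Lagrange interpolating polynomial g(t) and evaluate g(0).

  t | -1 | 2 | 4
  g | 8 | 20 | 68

L_0(0) = (-2)·(-4)/[(-3)·(-5)] = 8/15
L_1(0) = (1)·(-4)/[(3)·(-2)] = 2/3
L_2(0) = (1)·(-2)/[(5)·(2)] = -1/5
Sum: 8·(8/15) + 20·(2/3) + 68·(-1/5) = 4

4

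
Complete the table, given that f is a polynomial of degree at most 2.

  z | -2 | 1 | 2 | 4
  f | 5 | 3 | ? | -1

The 3 known values determine f uniquely (degree ≤ 2).
Evaluate each Lagrange basis at z = 2:
L_0(2) = (1)·(-2)/[(-3)·(-6)] = -1/9
L_1(2) = (4)·(-2)/[(3)·(-3)] = 8/9
L_2(2) = (4)·(1)/[(6)·(3)] = 2/9
Sum: 5·(-1/9) + 3·(8/9) + (-1)·(2/9) = 17/9

17/9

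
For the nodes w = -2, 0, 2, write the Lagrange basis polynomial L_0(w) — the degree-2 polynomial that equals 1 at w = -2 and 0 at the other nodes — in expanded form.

L_0(w) = w(w - 2) / [(-2)·(-4)]
       = (w^2 - 2w) / (8)

L_0(w) = (1/8)w^2 - (1/4)w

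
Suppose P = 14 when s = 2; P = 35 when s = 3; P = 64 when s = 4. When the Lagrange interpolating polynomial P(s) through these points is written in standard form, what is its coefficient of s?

1

L_0(s) = (s - 3)(s - 4) / [2] = (1/2)s^2 - (7/2)s + 6
L_1(s) = (s - 2)(s - 4) / [-1] = -s^2 + 6s - 8
L_2(s) = (s - 2)(s - 3) / [2] = (1/2)s^2 - (5/2)s + 3
P(s) = 14·L_0 + 35·L_1 + 64·L_2
Only the coefficient of s is needed; take it from each L_i and combine:
14·(-7/2) + 35·(6) + 64·(-5/2) = 1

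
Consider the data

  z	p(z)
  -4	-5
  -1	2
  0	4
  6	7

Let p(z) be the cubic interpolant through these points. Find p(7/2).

Evaluate each Lagrange basis at z = 7/2:
L_0(7/2) = (9/2)·(7/2)·(-5/2)/[(-3)·(-4)·(-10)] = 21/64
L_1(7/2) = (15/2)·(7/2)·(-5/2)/[(3)·(-1)·(-7)] = -25/8
L_2(7/2) = (15/2)·(9/2)·(-5/2)/[(4)·(1)·(-6)] = 225/64
L_3(7/2) = (15/2)·(9/2)·(7/2)/[(10)·(7)·(6)] = 9/32
Sum: (-5)·(21/64) + 2·(-25/8) + 4·(225/64) + 7·(9/32) = 521/64

521/64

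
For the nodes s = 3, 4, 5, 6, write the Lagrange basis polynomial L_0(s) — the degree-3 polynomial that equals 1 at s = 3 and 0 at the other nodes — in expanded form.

L_0(s) = (s - 4)(s - 5)(s - 6) / [(-1)·(-2)·(-3)]
       = (s^3 - 15s^2 + 74s - 120) / (-6)

L_0(s) = -(1/6)s^3 + (5/2)s^2 - (37/3)s + 20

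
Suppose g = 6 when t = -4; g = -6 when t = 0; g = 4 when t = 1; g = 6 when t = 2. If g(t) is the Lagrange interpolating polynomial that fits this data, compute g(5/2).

Evaluate each Lagrange basis at t = 5/2:
L_0(5/2) = (5/2)·(3/2)·(1/2)/[(-4)·(-5)·(-6)] = -1/64
L_1(5/2) = (13/2)·(3/2)·(1/2)/[(4)·(-1)·(-2)] = 39/64
L_2(5/2) = (13/2)·(5/2)·(1/2)/[(5)·(1)·(-1)] = -13/8
L_3(5/2) = (13/2)·(5/2)·(3/2)/[(6)·(2)·(1)] = 65/32
Sum: 6·(-1/64) + (-6)·(39/64) + 4·(-13/8) + 6·(65/32) = 31/16

31/16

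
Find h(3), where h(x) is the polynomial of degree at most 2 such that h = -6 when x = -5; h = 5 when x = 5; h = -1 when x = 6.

722/55

Using Newton's divided-difference form:
h[-5,5] = (5 - (-6)) / (5 - (-5)) = 11/10
h[5,6] = (-1 - 5) / (6 - 5) = -6
h[-5,5,6] = (-6 - 11/10) / (6 - (-5)) = -71/110
h(3) = -6 + (11/10)·(8) + (-71/110)·(8)·(-2) = 722/55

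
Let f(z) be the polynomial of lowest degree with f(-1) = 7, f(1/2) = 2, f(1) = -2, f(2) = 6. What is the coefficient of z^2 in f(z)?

-9/2

L_0(z) = (z - 1/2)(z - 1)(z - 2) / [-9] = -(1/9)z^3 + (7/18)z^2 - (7/18)z + 1/9
L_1(z) = (z + 1)(z - 1)(z - 2) / [9/8] = (8/9)z^3 - (16/9)z^2 - (8/9)z + 16/9
L_2(z) = (z + 1)(z - 1/2)(z - 2) / [-1] = -z^3 + (3/2)z^2 + (3/2)z - 1
L_3(z) = (z + 1)(z - 1/2)(z - 1) / [9/2] = (2/9)z^3 - (1/9)z^2 - (2/9)z + 1/9
f(z) = 7·L_0 + 2·L_1 + (-2)·L_2 + 6·L_3
Only the coefficient of z^2 is needed; take it from each L_i and combine:
7·(7/18) + 2·(-16/9) + (-2)·(3/2) + 6·(-1/9) = -9/2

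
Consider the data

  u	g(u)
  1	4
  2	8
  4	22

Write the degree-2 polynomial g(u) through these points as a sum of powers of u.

g(u) = u^2 + u + 2

Newton's divided differences:
g[1,2] = (8 - 4) / (2 - 1) = 4
g[2,4] = (22 - 8) / (4 - 2) = 7
g[1,2,4] = (7 - 4) / (4 - 1) = 1
g(u) = 4 + 4·(u - 1) + 1·(u - 1)(u - 2)
Expanding: g(u) = u^2 + u + 2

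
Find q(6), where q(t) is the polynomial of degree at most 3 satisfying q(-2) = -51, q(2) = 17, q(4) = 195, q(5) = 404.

Evaluate each Lagrange basis at t = 6:
L_0(6) = (4)·(2)·(1)/[(-4)·(-6)·(-7)] = -1/21
L_1(6) = (8)·(2)·(1)/[(4)·(-2)·(-3)] = 2/3
L_2(6) = (8)·(4)·(1)/[(6)·(2)·(-1)] = -8/3
L_3(6) = (8)·(4)·(2)/[(7)·(3)·(1)] = 64/21
Sum: (-51)·(-1/21) + 17·(2/3) + 195·(-8/3) + 404·(64/21) = 725

725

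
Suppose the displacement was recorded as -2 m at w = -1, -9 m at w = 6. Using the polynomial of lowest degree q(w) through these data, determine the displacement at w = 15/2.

Evaluate each Lagrange basis at w = 15/2:
L_0(15/2) = (3/2)/[(-7)] = -3/14
L_1(15/2) = (17/2)/[(7)] = 17/14
Sum: (-2)·(-3/14) + (-9)·(17/14) = -21/2

-21/2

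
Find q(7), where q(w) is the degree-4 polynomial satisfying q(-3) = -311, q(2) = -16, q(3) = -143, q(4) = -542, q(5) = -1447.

-6071

Using Newton's divided-difference form:
q[-3,2] = (-16 - (-311)) / (2 - (-3)) = 59
q[2,3] = (-143 - (-16)) / (3 - 2) = -127
q[3,4] = (-542 - (-143)) / (4 - 3) = -399
q[4,5] = (-1447 - (-542)) / (5 - 4) = -905
q[-3,2,3] = (-127 - 59) / (3 - (-3)) = -31
q[2,3,4] = (-399 - (-127)) / (4 - 2) = -136
q[3,4,5] = (-905 - (-399)) / (5 - 3) = -253
q[-3,2,3,4] = (-136 - (-31)) / (4 - (-3)) = -15
q[2,3,4,5] = (-253 - (-136)) / (5 - 2) = -39
q[-3,2,3,4,5] = (-39 - (-15)) / (5 - (-3)) = -3
q(7) = -311 + 59·(10) + (-31)·(10)·(5) + (-15)·(10)·(5)·(4) + (-3)·(10)·(5)·(4)·(3) = -6071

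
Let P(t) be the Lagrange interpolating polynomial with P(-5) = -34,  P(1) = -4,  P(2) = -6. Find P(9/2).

Evaluate each Lagrange basis at t = 9/2:
L_0(9/2) = (7/2)·(5/2)/[(-6)·(-7)] = 5/24
L_1(9/2) = (19/2)·(5/2)/[(6)·(-1)] = -95/24
L_2(9/2) = (19/2)·(7/2)/[(7)·(1)] = 19/4
Sum: (-34)·(5/24) + (-4)·(-95/24) + (-6)·(19/4) = -79/4

-79/4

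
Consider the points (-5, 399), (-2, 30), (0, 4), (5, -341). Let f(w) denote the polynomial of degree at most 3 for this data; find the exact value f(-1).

L_0(-1) = (1)·(-1)·(-6)/[(-3)·(-5)·(-10)] = -1/25
L_1(-1) = (4)·(-1)·(-6)/[(3)·(-2)·(-7)] = 4/7
L_2(-1) = (4)·(1)·(-6)/[(5)·(2)·(-5)] = 12/25
L_3(-1) = (4)·(1)·(-1)/[(10)·(7)·(5)] = -2/175
Sum: 399·(-1/25) + 30·(4/7) + 4·(12/25) + (-341)·(-2/175) = 7

7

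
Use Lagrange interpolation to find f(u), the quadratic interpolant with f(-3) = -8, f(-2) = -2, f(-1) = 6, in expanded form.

L_0(u) = (u + 2)(u + 1) / [2] = (1/2)u^2 + (3/2)u + 1
L_1(u) = (u + 3)(u + 1) / [-1] = -u^2 - 4u - 3
L_2(u) = (u + 3)(u + 2) / [2] = (1/2)u^2 + (5/2)u + 3
f(u) = (-8)·L_0 + (-2)·L_1 + 6·L_2
  (-8)·L_0(u) = -4u^2 - 12u - 8
  (-2)·L_1(u) = 2u^2 + 8u + 6
  6·L_2(u) = 3u^2 + 15u + 18
Adding term by term: u^2 + 11u + 16

f(u) = u^2 + 11u + 16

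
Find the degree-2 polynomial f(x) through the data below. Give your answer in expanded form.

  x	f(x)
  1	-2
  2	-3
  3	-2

Build the Lagrange basis polynomials:
L_0(x) = (x - 2)(x - 3) / [2] = (1/2)x^2 - (5/2)x + 3
L_1(x) = (x - 1)(x - 3) / [-1] = -x^2 + 4x - 3
L_2(x) = (x - 1)(x - 2) / [2] = (1/2)x^2 - (3/2)x + 1
f(x) = (-2)·L_0 + (-3)·L_1 + (-2)·L_2
  (-2)·L_0(x) = -x^2 + 5x - 6
  (-3)·L_1(x) = 3x^2 - 12x + 9
  (-2)·L_2(x) = -x^2 + 3x - 2
Adding term by term: x^2 - 4x + 1

f(x) = x^2 - 4x + 1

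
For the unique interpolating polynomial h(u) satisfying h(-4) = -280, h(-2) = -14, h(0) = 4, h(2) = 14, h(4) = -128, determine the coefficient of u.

3

Build the Lagrange basis polynomials:
L_0(u) = (u + 2)u(u - 2)(u - 4) / [384] = (1/384)u^4 - (1/96)u^3 - (1/96)u^2 + (1/24)u
L_1(u) = (u + 4)u(u - 2)(u - 4) / [-96] = -(1/96)u^4 + (1/48)u^3 + (1/6)u^2 - (1/3)u
L_2(u) = (u + 4)(u + 2)(u - 2)(u - 4) / [64] = (1/64)u^4 - (5/16)u^2 + 1
L_3(u) = (u + 4)(u + 2)u(u - 4) / [-96] = -(1/96)u^4 - (1/48)u^3 + (1/6)u^2 + (1/3)u
L_4(u) = (u + 4)(u + 2)u(u - 2) / [384] = (1/384)u^4 + (1/96)u^3 - (1/96)u^2 - (1/24)u
h(u) = (-280)·L_0 + (-14)·L_1 + 4·L_2 + 14·L_3 + (-128)·L_4
Only the coefficient of u is needed; take it from each L_i and combine:
(-280)·(1/24) + (-14)·(-1/3) + 4·(0) + 14·(1/3) + (-128)·(-1/24) = 3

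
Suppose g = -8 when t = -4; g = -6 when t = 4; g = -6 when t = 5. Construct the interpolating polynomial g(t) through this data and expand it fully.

g(t) = -(1/36)t^2 + (1/4)t - 59/9

L_0(t) = (t - 4)(t - 5) / [72] = (1/72)t^2 - (1/8)t + 5/18
L_1(t) = (t + 4)(t - 5) / [-8] = -(1/8)t^2 + (1/8)t + 5/2
L_2(t) = (t + 4)(t - 4) / [9] = (1/9)t^2 - 16/9
g(t) = (-8)·L_0 + (-6)·L_1 + (-6)·L_2
  (-8)·L_0(t) = -(1/9)t^2 + t - 20/9
  (-6)·L_1(t) = (3/4)t^2 - (3/4)t - 15
  (-6)·L_2(t) = -(2/3)t^2 + 32/3
Adding term by term: -(1/36)t^2 + (1/4)t - 59/9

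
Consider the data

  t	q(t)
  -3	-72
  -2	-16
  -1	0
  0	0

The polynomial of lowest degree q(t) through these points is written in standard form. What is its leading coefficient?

4

L_0(t) = (t + 2)(t + 1)t / [-6] = -(1/6)t^3 - (1/2)t^2 - (1/3)t
L_1(t) = (t + 3)(t + 1)t / [2] = (1/2)t^3 + 2t^2 + (3/2)t
L_2(t) = (t + 3)(t + 2)t / [-2] = -(1/2)t^3 - (5/2)t^2 - 3t
L_3(t) = (t + 3)(t + 2)(t + 1) / [6] = (1/6)t^3 + t^2 + (11/6)t + 1
q(t) = (-72)·L_0 + (-16)·L_1 + 0·L_2 + 0·L_3
Only the coefficient of t^3 is needed; take it from each L_i and combine:
(-72)·(-1/6) + (-16)·(1/2) + 0·(-1/2) + 0·(1/6) = 4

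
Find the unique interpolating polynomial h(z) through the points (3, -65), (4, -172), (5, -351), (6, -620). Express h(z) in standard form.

Build the Lagrange basis polynomials:
L_0(z) = (z - 4)(z - 5)(z - 6) / [-6] = -(1/6)z^3 + (5/2)z^2 - (37/3)z + 20
L_1(z) = (z - 3)(z - 5)(z - 6) / [2] = (1/2)z^3 - 7z^2 + (63/2)z - 45
L_2(z) = (z - 3)(z - 4)(z - 6) / [-2] = -(1/2)z^3 + (13/2)z^2 - 27z + 36
L_3(z) = (z - 3)(z - 4)(z - 5) / [6] = (1/6)z^3 - 2z^2 + (47/6)z - 10
h(z) = (-65)·L_0 + (-172)·L_1 + (-351)·L_2 + (-620)·L_3
  (-65)·L_0(z) = (65/6)z^3 - (325/2)z^2 + (2405/3)z - 1300
  (-172)·L_1(z) = -86z^3 + 1204z^2 - 5418z + 7740
  (-351)·L_2(z) = (351/2)z^3 - (4563/2)z^2 + 9477z - 12636
  (-620)·L_3(z) = -(310/3)z^3 + 1240z^2 - (14570/3)z + 6200
Adding term by term: -3z^3 + 4z + 4

h(z) = -3z^3 + 4z + 4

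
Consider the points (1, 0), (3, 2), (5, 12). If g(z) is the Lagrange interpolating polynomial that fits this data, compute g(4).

Evaluate each Lagrange basis at z = 4:
L_0(4) = (1)·(-1)/[(-2)·(-4)] = -1/8
L_1(4) = (3)·(-1)/[(2)·(-2)] = 3/4
L_2(4) = (3)·(1)/[(4)·(2)] = 3/8
Sum: 0 + 2·(3/4) + 12·(3/8) = 6

6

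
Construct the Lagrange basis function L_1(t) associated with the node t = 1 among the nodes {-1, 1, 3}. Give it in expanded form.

L_1(t) = -(1/4)t^2 + (1/2)t + 3/4

L_1(t) = (t + 1)(t - 3) / [(2)·(-2)]
       = (t^2 - 2t - 3) / (-4)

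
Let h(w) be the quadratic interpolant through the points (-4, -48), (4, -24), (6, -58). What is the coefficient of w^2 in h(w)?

The leading coefficient equals the top divided difference h[-4,4,6].
h[-4,4] = (-24 - (-48)) / (4 - (-4)) = 3
h[4,6] = (-58 - (-24)) / (6 - 4) = -17
h[-4,4,6] = (-17 - 3) / (6 - (-4)) = -2

-2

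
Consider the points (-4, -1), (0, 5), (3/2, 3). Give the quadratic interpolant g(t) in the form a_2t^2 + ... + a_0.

Newton's divided differences:
g[-4,0] = (5 - (-1)) / (0 - (-4)) = 3/2
g[0,3/2] = (3 - 5) / (3/2 - 0) = -4/3
g[-4,0,3/2] = (-4/3 - 3/2) / (3/2 - (-4)) = -17/33
g(t) = -1 + (3/2)·(t + 4) + (-17/33)·(t + 4)t
Expanding: g(t) = -(17/33)t^2 - (37/66)t + 5

g(t) = -(17/33)t^2 - (37/66)t + 5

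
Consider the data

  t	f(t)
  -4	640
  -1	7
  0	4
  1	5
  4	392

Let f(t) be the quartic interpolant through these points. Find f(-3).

217

Evaluate each Lagrange basis at t = -3:
L_0(-3) = (-2)·(-3)·(-4)·(-7)/[(-3)·(-4)·(-5)·(-8)] = 7/20
L_1(-3) = (1)·(-3)·(-4)·(-7)/[(3)·(-1)·(-2)·(-5)] = 14/5
L_2(-3) = (1)·(-2)·(-4)·(-7)/[(4)·(1)·(-1)·(-4)] = -7/2
L_3(-3) = (1)·(-2)·(-3)·(-7)/[(5)·(2)·(1)·(-3)] = 7/5
L_4(-3) = (1)·(-2)·(-3)·(-4)/[(8)·(5)·(4)·(3)] = -1/20
Sum: 640·(7/20) + 7·(14/5) + 4·(-7/2) + 5·(7/5) + 392·(-1/20) = 217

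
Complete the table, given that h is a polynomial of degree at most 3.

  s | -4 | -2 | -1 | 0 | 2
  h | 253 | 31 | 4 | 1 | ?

The 4 known values determine h uniquely (degree ≤ 3).
Evaluate each Lagrange basis at s = 2:
L_0(2) = (4)·(3)·(2)/[(-2)·(-3)·(-4)] = -1
L_1(2) = (6)·(3)·(2)/[(2)·(-1)·(-2)] = 9
L_2(2) = (6)·(4)·(2)/[(3)·(1)·(-1)] = -16
L_3(2) = (6)·(4)·(3)/[(4)·(2)·(1)] = 9
Sum: 253·(-1) + 31·(9) + 4·(-16) + 1·(9) = -29

-29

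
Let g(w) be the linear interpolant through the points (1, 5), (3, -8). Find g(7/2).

-45/4

Evaluate each Lagrange basis at w = 7/2:
L_0(7/2) = (1/2)/[(-2)] = -1/4
L_1(7/2) = (5/2)/[(2)] = 5/4
Sum: 5·(-1/4) + (-8)·(5/4) = -45/4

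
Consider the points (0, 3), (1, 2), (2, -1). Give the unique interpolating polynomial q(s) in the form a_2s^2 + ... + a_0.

Build the Lagrange basis polynomials:
L_0(s) = (s - 1)(s - 2) / [2] = (1/2)s^2 - (3/2)s + 1
L_1(s) = s(s - 2) / [-1] = -s^2 + 2s
L_2(s) = s(s - 1) / [2] = (1/2)s^2 - (1/2)s
q(s) = 3·L_0 + 2·L_1 + (-1)·L_2
  3·L_0(s) = (3/2)s^2 - (9/2)s + 3
  2·L_1(s) = -2s^2 + 4s
  (-1)·L_2(s) = -(1/2)s^2 + (1/2)s
Adding term by term: -s^2 + 3

q(s) = -s^2 + 3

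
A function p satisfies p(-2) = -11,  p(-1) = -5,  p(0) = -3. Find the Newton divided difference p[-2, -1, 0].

-2

p[-2,-1] = (-5 - (-11)) / (-1 - (-2)) = 6
p[-1,0] = (-3 - (-5)) / (0 - (-1)) = 2
p[-2,-1,0] = (2 - 6) / (0 - (-2)) = -2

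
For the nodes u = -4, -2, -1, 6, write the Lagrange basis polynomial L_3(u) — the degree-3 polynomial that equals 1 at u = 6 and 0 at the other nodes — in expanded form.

L_3(u) = (u + 4)(u + 2)(u + 1) / [(10)·(8)·(7)]
       = (u^3 + 7u^2 + 14u + 8) / (560)

L_3(u) = (1/560)u^3 + (1/80)u^2 + (1/40)u + 1/70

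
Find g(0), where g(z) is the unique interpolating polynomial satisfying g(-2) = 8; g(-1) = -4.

Evaluate each Lagrange basis at z = 0:
L_0(0) = (1)/[(-1)] = -1
L_1(0) = (2)/[(1)] = 2
Sum: 8·(-1) + (-4)·(2) = -16

-16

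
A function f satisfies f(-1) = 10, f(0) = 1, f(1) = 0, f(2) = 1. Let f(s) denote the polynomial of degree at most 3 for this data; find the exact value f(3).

-2

Using Newton's divided-difference form:
f[-1,0] = (1 - 10) / (0 - (-1)) = -9
f[0,1] = (0 - 1) / (1 - 0) = -1
f[1,2] = (1 - 0) / (2 - 1) = 1
f[-1,0,1] = (-1 - (-9)) / (1 - (-1)) = 4
f[0,1,2] = (1 - (-1)) / (2 - 0) = 1
f[-1,0,1,2] = (1 - 4) / (2 - (-1)) = -1
f(3) = 10 + (-9)·(4) + 4·(4)·(3) + (-1)·(4)·(3)·(2) = -2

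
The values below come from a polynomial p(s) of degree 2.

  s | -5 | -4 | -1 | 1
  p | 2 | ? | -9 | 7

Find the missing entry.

The 3 known values determine p uniquely (degree ≤ 2).
Evaluate each Lagrange basis at s = -4:
L_0(-4) = (-3)·(-5)/[(-4)·(-6)] = 5/8
L_1(-4) = (1)·(-5)/[(4)·(-2)] = 5/8
L_2(-4) = (1)·(-3)/[(6)·(2)] = -1/4
Sum: 2·(5/8) + (-9)·(5/8) + 7·(-1/4) = -49/8

-49/8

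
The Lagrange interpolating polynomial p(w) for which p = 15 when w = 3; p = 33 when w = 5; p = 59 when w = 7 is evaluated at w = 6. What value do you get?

Evaluate each Lagrange basis at w = 6:
L_0(6) = (1)·(-1)/[(-2)·(-4)] = -1/8
L_1(6) = (3)·(-1)/[(2)·(-2)] = 3/4
L_2(6) = (3)·(1)/[(4)·(2)] = 3/8
Sum: 15·(-1/8) + 33·(3/4) + 59·(3/8) = 45

45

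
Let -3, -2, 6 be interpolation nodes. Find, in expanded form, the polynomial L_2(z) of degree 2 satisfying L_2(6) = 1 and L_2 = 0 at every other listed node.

L_2(z) = (z + 3)(z + 2) / [(9)·(8)]
       = (z^2 + 5z + 6) / (72)

L_2(z) = (1/72)z^2 + (5/72)z + 1/12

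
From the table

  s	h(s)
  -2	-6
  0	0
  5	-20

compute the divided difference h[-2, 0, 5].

h[-2,0] = (0 - (-6)) / (0 - (-2)) = 3
h[0,5] = (-20 - 0) / (5 - 0) = -4
h[-2,0,5] = (-4 - 3) / (5 - (-2)) = -1

-1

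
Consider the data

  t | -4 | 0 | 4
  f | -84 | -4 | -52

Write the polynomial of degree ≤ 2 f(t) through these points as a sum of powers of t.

L_0(t) = t(t - 4) / [32] = (1/32)t^2 - (1/8)t
L_1(t) = (t + 4)(t - 4) / [-16] = -(1/16)t^2 + 1
L_2(t) = (t + 4)t / [32] = (1/32)t^2 + (1/8)t
f(t) = (-84)·L_0 + (-4)·L_1 + (-52)·L_2
  (-84)·L_0(t) = -(21/8)t^2 + (21/2)t
  (-4)·L_1(t) = (1/4)t^2 - 4
  (-52)·L_2(t) = -(13/8)t^2 - (13/2)t
Adding term by term: -4t^2 + 4t - 4

f(t) = -4t^2 + 4t - 4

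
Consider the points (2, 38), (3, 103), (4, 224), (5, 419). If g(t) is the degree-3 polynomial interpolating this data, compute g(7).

Using Newton's divided-difference form:
g[2,3] = (103 - 38) / (3 - 2) = 65
g[3,4] = (224 - 103) / (4 - 3) = 121
g[4,5] = (419 - 224) / (5 - 4) = 195
g[2,3,4] = (121 - 65) / (4 - 2) = 28
g[3,4,5] = (195 - 121) / (5 - 3) = 37
g[2,3,4,5] = (37 - 28) / (5 - 2) = 3
g(7) = 38 + 65·(5) + 28·(5)·(4) + 3·(5)·(4)·(3) = 1103

1103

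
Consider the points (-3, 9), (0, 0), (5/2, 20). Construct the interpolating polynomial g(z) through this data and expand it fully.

g(z) = 2z^2 + 3z

L_0(z) = z(z - 5/2) / [33/2] = (2/33)z^2 - (5/33)z
L_1(z) = (z + 3)(z - 5/2) / [-15/2] = -(2/15)z^2 - (1/15)z + 1
L_2(z) = (z + 3)z / [55/4] = (4/55)z^2 + (12/55)z
g(z) = 9·L_0 + 0·L_1 + 20·L_2
  9·L_0(z) = (6/11)z^2 - (15/11)z
  0·L_1(z) = 0
  20·L_2(z) = (16/11)z^2 + (48/11)z
Adding term by term: 2z^2 + 3z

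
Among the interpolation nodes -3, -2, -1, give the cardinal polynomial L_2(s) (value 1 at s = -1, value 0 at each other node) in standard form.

L_2(s) = (s + 3)(s + 2) / [(2)·(1)]
       = (s^2 + 5s + 6) / (2)

L_2(s) = (1/2)s^2 + (5/2)s + 3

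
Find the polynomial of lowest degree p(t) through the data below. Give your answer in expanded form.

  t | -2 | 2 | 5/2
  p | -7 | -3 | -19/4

p(t) = -t^2 + t - 1

Newton's divided differences:
p[-2,2] = (-3 - (-7)) / (2 - (-2)) = 1
p[2,5/2] = (-19/4 - (-3)) / (5/2 - 2) = -7/2
p[-2,2,5/2] = (-7/2 - 1) / (5/2 - (-2)) = -1
p(t) = -7 + 1·(t + 2) + (-1)·(t + 2)(t - 2)
Expanding: p(t) = -t^2 + t - 1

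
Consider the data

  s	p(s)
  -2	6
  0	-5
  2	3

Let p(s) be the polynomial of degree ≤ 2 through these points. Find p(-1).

-15/8

L_0(-1) = (-1)·(-3)/[(-2)·(-4)] = 3/8
L_1(-1) = (1)·(-3)/[(2)·(-2)] = 3/4
L_2(-1) = (1)·(-1)/[(4)·(2)] = -1/8
Sum: 6·(3/8) + (-5)·(3/4) + 3·(-1/8) = -15/8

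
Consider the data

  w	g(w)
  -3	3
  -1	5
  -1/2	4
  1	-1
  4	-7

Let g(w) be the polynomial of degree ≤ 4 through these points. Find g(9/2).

-97/18

Evaluate each Lagrange basis at w = 9/2:
L_0(9/2) = (11/2)·(5)·(7/2)·(1/2)/[(-2)·(-5/2)·(-4)·(-7)] = 11/32
L_1(9/2) = (15/2)·(5)·(7/2)·(1/2)/[(2)·(-1/2)·(-2)·(-5)] = -105/16
L_2(9/2) = (15/2)·(11/2)·(7/2)·(1/2)/[(5/2)·(1/2)·(-3/2)·(-9/2)] = 77/9
L_3(9/2) = (15/2)·(11/2)·(5)·(1/2)/[(4)·(2)·(3/2)·(-3)] = -275/96
L_4(9/2) = (15/2)·(11/2)·(5)·(7/2)/[(7)·(5)·(9/2)·(3)] = 55/36
Sum: 3·(11/32) + 5·(-105/16) + 4·(77/9) + (-1)·(-275/96) + (-7)·(55/36) = -97/18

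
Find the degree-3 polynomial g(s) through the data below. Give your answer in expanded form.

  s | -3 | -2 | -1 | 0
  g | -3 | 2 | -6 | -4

g(s) = (23/6)s^3 + (33/2)s^2 + (44/3)s - 4

L_0(s) = (s + 2)(s + 1)s / [-6] = -(1/6)s^3 - (1/2)s^2 - (1/3)s
L_1(s) = (s + 3)(s + 1)s / [2] = (1/2)s^3 + 2s^2 + (3/2)s
L_2(s) = (s + 3)(s + 2)s / [-2] = -(1/2)s^3 - (5/2)s^2 - 3s
L_3(s) = (s + 3)(s + 2)(s + 1) / [6] = (1/6)s^3 + s^2 + (11/6)s + 1
g(s) = (-3)·L_0 + 2·L_1 + (-6)·L_2 + (-4)·L_3
  (-3)·L_0(s) = (1/2)s^3 + (3/2)s^2 + s
  2·L_1(s) = s^3 + 4s^2 + 3s
  (-6)·L_2(s) = 3s^3 + 15s^2 + 18s
  (-4)·L_3(s) = -(2/3)s^3 - 4s^2 - (22/3)s - 4
Adding term by term: (23/6)s^3 + (33/2)s^2 + (44/3)s - 4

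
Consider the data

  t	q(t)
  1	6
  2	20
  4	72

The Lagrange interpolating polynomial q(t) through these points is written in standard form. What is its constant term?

0

L_0(t) = (t - 2)(t - 4) / [3] = (1/3)t^2 - 2t + 8/3
L_1(t) = (t - 1)(t - 4) / [-2] = -(1/2)t^2 + (5/2)t - 2
L_2(t) = (t - 1)(t - 2) / [6] = (1/6)t^2 - (1/2)t + 1/3
q(t) = 6·L_0 + 20·L_1 + 72·L_2
Only the constant term is needed; take it from each L_i and combine:
6·(8/3) + 20·(-2) + 72·(1/3) = 0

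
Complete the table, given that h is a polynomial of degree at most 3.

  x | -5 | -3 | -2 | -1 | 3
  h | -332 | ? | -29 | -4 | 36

-84

The 4 known values determine h uniquely (degree ≤ 3).
L_0(-3) = (-1)·(-2)·(-6)/[(-3)·(-4)·(-8)] = 1/8
L_1(-3) = (2)·(-2)·(-6)/[(3)·(-1)·(-5)] = 8/5
L_2(-3) = (2)·(-1)·(-6)/[(4)·(1)·(-4)] = -3/4
L_3(-3) = (2)·(-1)·(-2)/[(8)·(5)·(4)] = 1/40
Sum: (-332)·(1/8) + (-29)·(8/5) + (-4)·(-3/4) + 36·(1/40) = -84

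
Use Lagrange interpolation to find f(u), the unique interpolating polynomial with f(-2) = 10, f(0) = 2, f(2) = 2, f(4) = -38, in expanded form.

Build the Lagrange basis polynomials:
L_0(u) = u(u - 2)(u - 4) / [-48] = -(1/48)u^3 + (1/8)u^2 - (1/6)u
L_1(u) = (u + 2)(u - 2)(u - 4) / [16] = (1/16)u^3 - (1/4)u^2 - (1/4)u + 1
L_2(u) = (u + 2)u(u - 4) / [-16] = -(1/16)u^3 + (1/8)u^2 + (1/2)u
L_3(u) = (u + 2)u(u - 2) / [48] = (1/48)u^3 - (1/12)u
f(u) = 10·L_0 + 2·L_1 + 2·L_2 + (-38)·L_3
  10·L_0(u) = -(5/24)u^3 + (5/4)u^2 - (5/3)u
  2·L_1(u) = (1/8)u^3 - (1/2)u^2 - (1/2)u + 2
  2·L_2(u) = -(1/8)u^3 + (1/4)u^2 + u
  (-38)·L_3(u) = -(19/24)u^3 + (19/6)u
Adding term by term: -u^3 + u^2 + 2u + 2

f(u) = -u^3 + u^2 + 2u + 2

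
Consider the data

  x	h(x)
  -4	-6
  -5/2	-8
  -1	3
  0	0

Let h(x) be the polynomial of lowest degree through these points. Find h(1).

-212/9

Evaluate each Lagrange basis at x = 1:
L_0(1) = (7/2)·(2)·(1)/[(-3/2)·(-3)·(-4)] = -7/18
L_1(1) = (5)·(2)·(1)/[(3/2)·(-3/2)·(-5/2)] = 16/9
L_2(1) = (5)·(7/2)·(1)/[(3)·(3/2)·(-1)] = -35/9
L_3(1) = (5)·(7/2)·(2)/[(4)·(5/2)·(1)] = 7/2
Sum: (-6)·(-7/18) + (-8)·(16/9) + 3·(-35/9) + 0 = -212/9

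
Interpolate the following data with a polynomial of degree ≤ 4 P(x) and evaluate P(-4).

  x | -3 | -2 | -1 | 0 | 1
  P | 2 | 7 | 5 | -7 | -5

Using Newton's divided-difference form:
P[-3,-2] = (7 - 2) / (-2 - (-3)) = 5
P[-2,-1] = (5 - 7) / (-1 - (-2)) = -2
P[-1,0] = (-7 - 5) / (0 - (-1)) = -12
P[0,1] = (-5 - (-7)) / (1 - 0) = 2
P[-3,-2,-1] = (-2 - 5) / (-1 - (-3)) = -7/2
P[-2,-1,0] = (-12 - (-2)) / (0 - (-2)) = -5
P[-1,0,1] = (2 - (-12)) / (1 - (-1)) = 7
P[-3,-2,-1,0] = (-5 - (-7/2)) / (0 - (-3)) = -1/2
P[-2,-1,0,1] = (7 - (-5)) / (1 - (-2)) = 4
P[-3,-2,-1,0,1] = (4 - (-1/2)) / (1 - (-3)) = 9/8
P(-4) = 2 + 5·(-1) + (-7/2)·(-1)·(-2) + (-1/2)·(-1)·(-2)·(-3) + (9/8)·(-1)·(-2)·(-3)·(-4) = 20

20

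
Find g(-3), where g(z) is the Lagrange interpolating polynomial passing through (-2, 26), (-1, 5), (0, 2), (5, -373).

Evaluate each Lagrange basis at z = -3:
L_0(-3) = (-2)·(-3)·(-8)/[(-1)·(-2)·(-7)] = 24/7
L_1(-3) = (-1)·(-3)·(-8)/[(1)·(-1)·(-6)] = -4
L_2(-3) = (-1)·(-2)·(-8)/[(2)·(1)·(-5)] = 8/5
L_3(-3) = (-1)·(-2)·(-3)/[(7)·(6)·(5)] = -1/35
Sum: 26·(24/7) + 5·(-4) + 2·(8/5) + (-373)·(-1/35) = 83

83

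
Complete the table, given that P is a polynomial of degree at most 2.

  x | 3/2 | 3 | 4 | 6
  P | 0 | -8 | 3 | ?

321/5

The 3 known values determine P uniquely (degree ≤ 2).
Evaluate each Lagrange basis at x = 6:
L_0(6) = (3)·(2)/[(-3/2)·(-5/2)] = 8/5
L_1(6) = (9/2)·(2)/[(3/2)·(-1)] = -6
L_2(6) = (9/2)·(3)/[(5/2)·(1)] = 27/5
Sum: 0 + (-8)·(-6) + 3·(27/5) = 321/5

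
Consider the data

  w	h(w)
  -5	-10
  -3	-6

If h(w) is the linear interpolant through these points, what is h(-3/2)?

L_0(-3/2) = (3/2)/[(-2)] = -3/4
L_1(-3/2) = (7/2)/[(2)] = 7/4
Sum: (-10)·(-3/4) + (-6)·(7/4) = -3

-3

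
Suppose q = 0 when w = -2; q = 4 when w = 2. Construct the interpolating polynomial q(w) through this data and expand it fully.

q(w) = w + 2

Build the Lagrange basis polynomials:
L_0(w) = (w - 2) / [-4] = -(1/4)w + 1/2
L_1(w) = (w + 2) / [4] = (1/4)w + 1/2
q(w) = 0·L_0 + 4·L_1
  0·L_0(w) = 0
  4·L_1(w) = w + 2
Adding term by term: w + 2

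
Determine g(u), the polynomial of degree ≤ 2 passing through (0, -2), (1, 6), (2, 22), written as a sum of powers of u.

g(u) = 4u^2 + 4u - 2

Newton's divided differences:
g[0,1] = (6 - (-2)) / (1 - 0) = 8
g[1,2] = (22 - 6) / (2 - 1) = 16
g[0,1,2] = (16 - 8) / (2 - 0) = 4
g(u) = -2 + 8·u + 4·u(u - 1)
Expanding: g(u) = 4u^2 + 4u - 2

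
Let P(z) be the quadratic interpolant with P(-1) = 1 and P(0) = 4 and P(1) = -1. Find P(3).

Evaluate each Lagrange basis at z = 3:
L_0(3) = (3)·(2)/[(-1)·(-2)] = 3
L_1(3) = (4)·(2)/[(1)·(-1)] = -8
L_2(3) = (4)·(3)/[(2)·(1)] = 6
Sum: 1·(3) + 4·(-8) + (-1)·(6) = -35

-35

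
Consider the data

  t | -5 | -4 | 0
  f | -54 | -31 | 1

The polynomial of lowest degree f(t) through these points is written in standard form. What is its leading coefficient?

-3

The leading coefficient equals the top divided difference f[-5,-4,0].
f[-5,-4] = (-31 - (-54)) / (-4 - (-5)) = 23
f[-4,0] = (1 - (-31)) / (0 - (-4)) = 8
f[-5,-4,0] = (8 - 23) / (0 - (-5)) = -3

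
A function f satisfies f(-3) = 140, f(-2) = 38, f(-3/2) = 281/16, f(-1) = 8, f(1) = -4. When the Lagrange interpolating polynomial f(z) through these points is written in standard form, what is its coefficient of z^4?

1

Build the Lagrange basis polynomials:
L_0(z) = (z + 2)(z + 3/2)(z + 1)(z - 1) / [12] = (1/12)z^4 + (7/24)z^3 + (1/6)z^2 - (7/24)z - 1/4
L_1(z) = (z + 3)(z + 3/2)(z + 1)(z - 1) / [-3/2] = -(2/3)z^4 - 3z^3 - (7/3)z^2 + 3z + 3
L_2(z) = (z + 3)(z + 2)(z + 1)(z - 1) / [15/16] = (16/15)z^4 + (16/3)z^3 + (16/3)z^2 - (16/3)z - 32/5
L_3(z) = (z + 3)(z + 2)(z + 3/2)(z - 1) / [-2] = -(1/2)z^4 - (11/4)z^3 - (7/2)z^2 + (9/4)z + 9/2
L_4(z) = (z + 3)(z + 2)(z + 3/2)(z + 1) / [60] = (1/60)z^4 + (1/8)z^3 + (1/3)z^2 + (3/8)z + 3/20
f(z) = 140·L_0 + 38·L_1 + (281/16)·L_2 + 8·L_3 + (-4)·L_4
Only the coefficient of z^4 is needed; take it from each L_i and combine:
140·(1/12) + 38·(-2/3) + (281/16)·(16/15) + 8·(-1/2) + (-4)·(1/60) = 1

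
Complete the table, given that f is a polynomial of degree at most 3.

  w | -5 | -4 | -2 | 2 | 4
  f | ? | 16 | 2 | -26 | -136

The 4 known values determine f uniquely (degree ≤ 3).
Evaluate each Lagrange basis at w = -5:
L_0(-5) = (-3)·(-7)·(-9)/[(-2)·(-6)·(-8)] = 63/32
L_1(-5) = (-1)·(-7)·(-9)/[(2)·(-4)·(-6)] = -21/16
L_2(-5) = (-1)·(-3)·(-9)/[(6)·(4)·(-2)] = 9/16
L_3(-5) = (-1)·(-3)·(-7)/[(8)·(6)·(2)] = -7/32
Sum: 16·(63/32) + 2·(-21/16) + (-26)·(9/16) + (-136)·(-7/32) = 44

44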